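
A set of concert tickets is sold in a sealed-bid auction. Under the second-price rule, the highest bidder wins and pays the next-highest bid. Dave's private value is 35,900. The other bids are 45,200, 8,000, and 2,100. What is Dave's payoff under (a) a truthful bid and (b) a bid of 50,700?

Truthful: 0; alternative: -9,300.

The highest competing bid is 45,200.
Bidding truthfully at 35,900: the top bid is 45,200 (a rival), so Dave loses. Payoff = 0.
Bidding 50,700: Dave has the top bid, wins, and pays the second-highest bid 45,200. Payoff = 35,900 − 45,200 = -9,300.
This is the dominant-strategy logic: truthful bidding weakly beats any alternative.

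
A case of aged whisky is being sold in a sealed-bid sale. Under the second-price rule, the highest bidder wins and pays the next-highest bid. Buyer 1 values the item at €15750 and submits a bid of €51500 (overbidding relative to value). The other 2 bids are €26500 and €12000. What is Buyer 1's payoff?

Highest competing bid: €26500.
Buyer 1's bid €51500 is the highest overall, so Buyer 1 wins and pays the second-highest bid, €26500.
Payoff = value − price = €15750 − €26500 = -€10750.

The bidder's payoff: -€10750.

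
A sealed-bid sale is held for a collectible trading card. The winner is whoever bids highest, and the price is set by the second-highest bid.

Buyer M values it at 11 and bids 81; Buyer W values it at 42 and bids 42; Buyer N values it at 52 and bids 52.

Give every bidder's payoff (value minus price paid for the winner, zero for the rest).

Buyer M -41, Buyer W 0, Buyer N 0.

Ordered from highest: Buyer M 81 > Buyer N 52 > Buyer W 42.
Buyer M has the top bid and wins; the price is the second-highest bid, 52.
Buyer M's payoff = 11 − 52 = -41. All other bidders lose, so their payoff is 0.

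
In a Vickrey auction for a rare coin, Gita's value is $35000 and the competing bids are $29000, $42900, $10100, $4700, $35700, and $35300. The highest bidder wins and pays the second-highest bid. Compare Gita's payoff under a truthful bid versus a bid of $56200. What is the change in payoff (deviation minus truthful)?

The highest competing bid is $42900.
Bidding truthfully at $35000: the top bid is $42900 (a rival), so Gita loses. Payoff = $0.
Bidding $56200: Gita has the top bid, wins, and pays the second-highest bid $42900. Payoff = $35000 − $42900 = -$7900.
Change = -$7900 − $0 = -$7900.
This is the dominant-strategy logic: truthful bidding weakly beats any alternative.

Change in payoff: -$7900.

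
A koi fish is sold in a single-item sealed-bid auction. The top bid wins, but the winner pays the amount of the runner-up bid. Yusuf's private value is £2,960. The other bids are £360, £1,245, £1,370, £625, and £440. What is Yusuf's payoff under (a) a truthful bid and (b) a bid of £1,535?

Truthful: £1,590; alternative: £1,590.

The highest competing bid is £1,370.
Bidding truthfully at £2,960: Yusuf has the top bid, wins, and pays the second-highest bid £1,370. Payoff = £2,960 − £1,370 = £1,590.
Bidding £1,535: Yusuf has the top bid, wins, and pays the second-highest bid £1,370. Payoff = £2,960 − £1,370 = £1,590.
The bid only affects whether you win, not the price — here both bids land on the same side of the top rival bid, so the deviation is payoff-neutral.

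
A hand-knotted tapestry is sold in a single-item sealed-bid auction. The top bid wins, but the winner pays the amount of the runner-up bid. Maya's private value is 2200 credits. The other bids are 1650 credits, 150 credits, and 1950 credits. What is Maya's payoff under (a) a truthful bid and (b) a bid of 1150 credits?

Truthful: 250 credits; alternative: 0 credits.

The highest competing bid is 1950 credits.
Bidding truthfully at 2200 credits: Maya has the top bid, wins, and pays the second-highest bid 1950 credits. Payoff = 2200 credits − 1950 credits = 250 credits.
Bidding 1150 credits: the top bid is 1950 credits (a rival), so Maya loses. Payoff = 0 credits.
This is the dominant-strategy logic: truthful bidding weakly beats any alternative.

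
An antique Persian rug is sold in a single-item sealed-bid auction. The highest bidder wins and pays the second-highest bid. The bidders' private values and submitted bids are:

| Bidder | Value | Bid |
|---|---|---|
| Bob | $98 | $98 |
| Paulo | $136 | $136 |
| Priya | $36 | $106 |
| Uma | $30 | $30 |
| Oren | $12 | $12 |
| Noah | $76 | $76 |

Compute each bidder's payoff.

Ordered from highest: Paulo $136, then Priya $106, then Bob $98, then Noah $76, then Uma $30, then Oren $12.
Paulo has the top bid and wins; the price is the second-highest bid, $106.
Paulo's payoff = $136 − $106 = $30. All other bidders lose, so their payoff is 0.

Bob $0, Paulo $30, Priya $0, Uma $0, Oren $0, Noah $0.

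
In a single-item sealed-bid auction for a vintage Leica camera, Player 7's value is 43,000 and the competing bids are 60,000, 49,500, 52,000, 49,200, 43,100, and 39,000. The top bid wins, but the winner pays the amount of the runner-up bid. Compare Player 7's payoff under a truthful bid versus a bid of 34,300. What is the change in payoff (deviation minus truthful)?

Payoff change: 0.

The highest competing bid is 60,000.
Bidding truthfully at 43,000: the top bid is 60,000 (a rival), so Player 7 loses. Payoff = 0.
Bidding 34,300: the top bid is 60,000 (a rival), so Player 7 loses. Payoff = 0.
Change = 0 − 0 = 0.
The bid only affects whether you win, not the price — here both bids land on the same side of the top rival bid, so the deviation is payoff-neutral.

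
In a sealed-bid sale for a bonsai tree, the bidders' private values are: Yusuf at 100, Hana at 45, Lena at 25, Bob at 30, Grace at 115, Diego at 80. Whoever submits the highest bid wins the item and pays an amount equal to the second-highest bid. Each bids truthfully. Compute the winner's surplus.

Sorted high to low: Grace 115; Yusuf 100; Diego 80; Hana 45; Bob 30; Lena 25.
Grace wins with the top bid and pays the second-highest, 100.
Surplus = 115 − 100 = 15.

Winner's surplus: 15.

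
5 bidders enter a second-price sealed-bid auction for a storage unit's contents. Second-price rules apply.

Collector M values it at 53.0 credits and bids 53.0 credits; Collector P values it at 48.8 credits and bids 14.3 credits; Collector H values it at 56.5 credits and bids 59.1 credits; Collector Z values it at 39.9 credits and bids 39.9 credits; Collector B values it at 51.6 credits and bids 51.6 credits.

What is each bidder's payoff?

Collector M 0.0 credits, Collector P 0.0 credits, Collector H 3.5 credits, Collector Z 0.0 credits, Collector B 0.0 credits.

Ranking the bids: Collector H 59.1 credits; Collector M 53.0 credits; Collector B 51.6 credits; Collector Z 39.9 credits; Collector P 14.3 credits.
Collector H has the top bid and wins; the price is the second-highest bid, 53.0 credits.
Collector H's payoff = 56.5 credits − 53.0 credits = 3.5 credits. All other bidders lose, so their payoff is 0.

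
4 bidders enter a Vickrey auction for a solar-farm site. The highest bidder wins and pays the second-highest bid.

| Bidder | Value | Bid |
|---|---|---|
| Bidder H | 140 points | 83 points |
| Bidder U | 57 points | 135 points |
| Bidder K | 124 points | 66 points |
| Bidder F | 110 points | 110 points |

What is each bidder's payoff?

Bidder H 0 points, Bidder U -53 points, Bidder K 0 points, Bidder F 0 points.

Ranking the bids: Bidder U 135 points; Bidder F 110 points; Bidder H 83 points; Bidder K 66 points.
Bidder U has the top bid and wins; the price is the second-highest bid, 110 points.
Bidder U's payoff = 57 points − 110 points = -53 points. All other bidders lose, so their payoff is 0.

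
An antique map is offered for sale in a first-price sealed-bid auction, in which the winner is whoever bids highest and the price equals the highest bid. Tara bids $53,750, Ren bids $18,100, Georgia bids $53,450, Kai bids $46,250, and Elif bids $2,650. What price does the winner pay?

$53,750

Ordered from highest: Tara $53,750 > Georgia $53,450 > Kai $46,250 > Ren $18,100 > Elif $2,650.
Tara is the highest bidder, so Tara wins.
Under the first-price rule, the price is the highest bid: $53,750.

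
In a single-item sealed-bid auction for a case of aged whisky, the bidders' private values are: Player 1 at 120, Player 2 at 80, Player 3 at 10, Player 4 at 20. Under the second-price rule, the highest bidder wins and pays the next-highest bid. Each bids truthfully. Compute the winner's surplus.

Ranking the bids: Player 1 120 > Player 2 80 > Player 4 20 > Player 3 10.
Player 1 wins with the top bid and pays the second-highest, 80.
Surplus = 120 − 80 = 40.

40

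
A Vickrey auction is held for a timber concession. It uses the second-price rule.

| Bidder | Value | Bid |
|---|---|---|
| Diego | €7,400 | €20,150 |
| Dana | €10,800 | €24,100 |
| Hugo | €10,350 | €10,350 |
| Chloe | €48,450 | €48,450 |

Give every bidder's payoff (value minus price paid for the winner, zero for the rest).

Sorted high to low: Chloe €48,450, then Dana €24,100, then Diego €20,150, then Hugo €10,350.
Chloe has the top bid and wins; the price is the second-highest bid, €24,100.
Chloe's payoff = €48,450 − €24,100 = €24,350. All other bidders lose, so their payoff is 0.

Diego €0, Dana €0, Hugo €0, Chloe €24,350.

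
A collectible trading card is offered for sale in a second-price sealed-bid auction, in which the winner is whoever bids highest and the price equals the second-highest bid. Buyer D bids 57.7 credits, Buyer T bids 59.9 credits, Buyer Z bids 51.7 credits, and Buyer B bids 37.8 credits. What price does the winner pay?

The winner pays 57.7 credits.

Bids in descending order: Buyer T 59.9 credits > Buyer D 57.7 credits > Buyer Z 51.7 credits > Buyer B 37.8 credits.
Buyer T is the highest bidder, so Buyer T wins.
Under the second-price rule, the price is the second-highest bid: 57.7 credits.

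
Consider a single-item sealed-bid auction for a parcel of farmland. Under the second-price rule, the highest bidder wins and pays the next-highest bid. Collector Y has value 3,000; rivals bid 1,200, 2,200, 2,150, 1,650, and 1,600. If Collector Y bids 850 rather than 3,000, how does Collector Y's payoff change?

The highest competing bid is 2,200.
Bidding truthfully at 3,000: Collector Y has the top bid, wins, and pays the second-highest bid 2,200. Payoff = 3,000 − 2,200 = 800.
Bidding 850: the top bid is 2,200 (a rival), so Collector Y loses. Payoff = 0.
Change = 0 − 800 = -800.
This is the dominant-strategy logic: truthful bidding weakly beats any alternative.

Change in payoff: -800.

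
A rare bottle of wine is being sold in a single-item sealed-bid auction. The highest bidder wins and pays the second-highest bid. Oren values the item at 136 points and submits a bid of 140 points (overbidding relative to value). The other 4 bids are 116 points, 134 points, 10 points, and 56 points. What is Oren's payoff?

Highest competing bid: 134 points.
Oren's bid 140 points is the highest overall, so Oren wins and pays the second-highest bid, 134 points.
Payoff = value − price = 136 points − 134 points = 2 points.

Oren's payoff: 2 points.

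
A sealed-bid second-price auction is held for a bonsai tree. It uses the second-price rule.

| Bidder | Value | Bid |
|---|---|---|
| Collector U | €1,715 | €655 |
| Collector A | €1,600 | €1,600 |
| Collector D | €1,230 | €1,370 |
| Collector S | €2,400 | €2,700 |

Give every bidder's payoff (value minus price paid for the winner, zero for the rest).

Payoffs: Collector U €0, Collector A €0, Collector D €0, Collector S €800.

Ordered from highest: Collector S €2,700, then Collector A €1,600, then Collector D €1,370, then Collector U €655.
Collector S has the top bid and wins; the price is the second-highest bid, €1,600.
Collector S's payoff = €2,400 − €1,600 = €800. All other bidders lose, so their payoff is 0.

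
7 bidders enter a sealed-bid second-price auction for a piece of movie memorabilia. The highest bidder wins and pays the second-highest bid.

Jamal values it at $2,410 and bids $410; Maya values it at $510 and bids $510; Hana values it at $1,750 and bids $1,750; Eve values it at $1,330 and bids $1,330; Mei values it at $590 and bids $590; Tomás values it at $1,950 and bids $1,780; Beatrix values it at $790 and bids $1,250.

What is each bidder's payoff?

Ordered from highest: Tomás $1,780 > Hana $1,750 > Eve $1,330 > Beatrix $1,250 > Mei $590 > Maya $510 > Jamal $410.
Tomás has the top bid and wins; the price is the second-highest bid, $1,750.
Tomás's payoff = $1,950 − $1,750 = $200. All other bidders lose, so their payoff is 0.

Jamal $0, Maya $0, Hana $0, Eve $0, Mei $0, Tomás $200, Beatrix $0.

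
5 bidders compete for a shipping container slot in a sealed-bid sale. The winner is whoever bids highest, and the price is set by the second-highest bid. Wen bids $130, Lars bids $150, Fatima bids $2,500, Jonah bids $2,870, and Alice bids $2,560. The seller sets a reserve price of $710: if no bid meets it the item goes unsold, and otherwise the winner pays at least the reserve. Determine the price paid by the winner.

Sorted high to low: Jonah $2,870; Alice $2,560; Fatima $2,500; Lars $150; Wen $130.
Jonah has the highest bid, so Jonah wins.
The second-highest bid is $2,560, which exceeds the reserve, so that sets the price.

The winner pays $2,560.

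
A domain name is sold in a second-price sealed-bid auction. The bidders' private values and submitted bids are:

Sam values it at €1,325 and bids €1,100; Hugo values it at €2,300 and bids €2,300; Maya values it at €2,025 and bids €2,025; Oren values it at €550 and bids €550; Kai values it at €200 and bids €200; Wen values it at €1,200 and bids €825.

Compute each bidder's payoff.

Payoffs: Sam €0, Hugo €275, Maya €0, Oren €0, Kai €0, Wen €0.

Sorted high to low: Hugo €2,300; Maya €2,025; Sam €1,100; Wen €825; Oren €550; Kai €200.
Hugo has the top bid and wins; the price is the second-highest bid, €2,025.
Hugo's payoff = €2,300 − €2,025 = €275. All other bidders lose, so their payoff is 0.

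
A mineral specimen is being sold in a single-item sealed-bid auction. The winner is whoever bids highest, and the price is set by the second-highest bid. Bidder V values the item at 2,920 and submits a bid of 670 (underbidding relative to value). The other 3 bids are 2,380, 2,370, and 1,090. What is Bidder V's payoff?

Payoff = 0.

Highest competing bid: 2,380.
Bidder V's bid 670 is not the highest, so Bidder V loses, pays nothing, and earns zero payoff.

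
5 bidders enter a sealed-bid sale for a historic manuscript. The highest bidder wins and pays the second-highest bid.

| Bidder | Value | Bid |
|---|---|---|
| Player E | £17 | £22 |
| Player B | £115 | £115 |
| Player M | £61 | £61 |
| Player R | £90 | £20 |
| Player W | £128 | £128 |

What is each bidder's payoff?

Player E £0, Player B £0, Player M £0, Player R £0, Player W £13.

Sorted high to low: Player W £128, then Player B £115, then Player M £61, then Player E £22, then Player R £20.
Player W has the top bid and wins; the price is the second-highest bid, £115.
Player W's payoff = £128 − £115 = £13. All other bidders lose, so their payoff is 0.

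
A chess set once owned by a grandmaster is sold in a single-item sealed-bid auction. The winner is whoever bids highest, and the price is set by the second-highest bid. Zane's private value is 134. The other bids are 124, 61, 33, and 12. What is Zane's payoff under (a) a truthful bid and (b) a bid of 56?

The highest competing bid is 124.
Bidding truthfully at 134: Zane has the top bid, wins, and pays the second-highest bid 124. Payoff = 134 − 124 = 10.
Bidding 56: the top bid is 124 (a rival), so Zane loses. Payoff = 0.

(a) 10  (b) 0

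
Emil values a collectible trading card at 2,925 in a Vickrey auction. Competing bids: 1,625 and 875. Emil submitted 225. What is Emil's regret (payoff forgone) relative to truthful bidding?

The highest competing bid is 1,625.
Bidding truthfully at 2,925: Emil has the top bid, wins, and pays the second-highest bid 1,625. Payoff = 2,925 − 1,625 = 1,300.
Bidding 225: the top bid is 1,625 (a rival), so Emil loses. Payoff = 0.
Regret = truthful payoff − actual payoff = 1,300 − 0 = 1,300.

Payoff forgone: 1,300.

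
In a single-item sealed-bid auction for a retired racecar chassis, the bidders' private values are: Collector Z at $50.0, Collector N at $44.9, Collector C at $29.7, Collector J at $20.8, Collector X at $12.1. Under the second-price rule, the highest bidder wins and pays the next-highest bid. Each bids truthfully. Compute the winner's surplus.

Ordered from highest: Collector Z $50.0, then Collector N $44.9, then Collector C $29.7, then Collector J $20.8, then Collector X $12.1.
Collector Z wins with the top bid and pays the second-highest, $44.9.
Surplus = $50.0 − $44.9 = $5.1.

Surplus = $5.1.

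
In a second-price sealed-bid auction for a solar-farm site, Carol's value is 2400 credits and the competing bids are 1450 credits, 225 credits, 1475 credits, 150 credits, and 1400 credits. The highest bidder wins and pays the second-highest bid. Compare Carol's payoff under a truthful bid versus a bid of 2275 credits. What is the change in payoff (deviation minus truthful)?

The highest competing bid is 1475 credits.
Bidding truthfully at 2400 credits: Carol has the top bid, wins, and pays the second-highest bid 1475 credits. Payoff = 2400 credits − 1475 credits = 925 credits.
Bidding 2275 credits: Carol has the top bid, wins, and pays the second-highest bid 1475 credits. Payoff = 2400 credits − 1475 credits = 925 credits.
Change = 925 credits − 925 credits = 0 credits.
The bid only affects whether you win, not the price — here both bids land on the same side of the top rival bid, so the deviation is payoff-neutral.

Payoff change: 0 credits.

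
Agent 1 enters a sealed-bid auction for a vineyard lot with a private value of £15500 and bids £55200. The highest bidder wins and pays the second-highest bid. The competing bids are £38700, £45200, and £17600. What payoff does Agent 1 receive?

The bidder's payoff: -£29700.

Highest competing bid: £45200.
Agent 1's bid £55200 is the highest overall, so Agent 1 wins and pays the second-highest bid, £45200.
Payoff = value − price = £15500 − £45200 = -£29700.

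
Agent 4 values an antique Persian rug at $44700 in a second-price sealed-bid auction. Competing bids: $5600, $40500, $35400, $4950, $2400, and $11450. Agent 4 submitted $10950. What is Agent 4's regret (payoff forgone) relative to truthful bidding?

$4200

The highest competing bid is $40500.
Bidding truthfully at $44700: Agent 4 has the top bid, wins, and pays the second-highest bid $40500. Payoff = $44700 − $40500 = $4200.
Bidding $10950: the top bid is $40500 (a rival), so Agent 4 loses. Payoff = $0.
Regret = truthful payoff − actual payoff = $4200 − $0 = $4200.
Deviating from a truthful bid can only lose payoff in a second-price auction — never gain.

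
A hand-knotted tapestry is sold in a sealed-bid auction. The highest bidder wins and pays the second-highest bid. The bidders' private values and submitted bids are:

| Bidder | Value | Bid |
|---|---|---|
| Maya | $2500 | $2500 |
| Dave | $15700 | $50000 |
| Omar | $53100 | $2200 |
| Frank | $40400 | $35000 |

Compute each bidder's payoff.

Payoffs: Maya $0, Dave -$19300, Omar $0, Frank $0.

Bids in descending order: Dave $50000, then Frank $35000, then Maya $2500, then Omar $2200.
Dave has the top bid and wins; the price is the second-highest bid, $35000.
Dave's payoff = $15700 − $35000 = -$19300. All other bidders lose, so their payoff is 0.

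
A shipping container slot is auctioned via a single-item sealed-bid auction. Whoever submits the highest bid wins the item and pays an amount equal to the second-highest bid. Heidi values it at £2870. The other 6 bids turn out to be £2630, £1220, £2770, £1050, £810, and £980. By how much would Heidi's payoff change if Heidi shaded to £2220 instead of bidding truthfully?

The highest competing bid is £2770.
Bidding truthfully at £2870: Heidi has the top bid, wins, and pays the second-highest bid £2770. Payoff = £2870 − £2770 = £100.
Bidding £2220: the top bid is £2770 (a rival), so Heidi loses. Payoff = £0.
Change = £0 − £100 = -£100.
This is the dominant-strategy logic: truthful bidding weakly beats any alternative.

Change in payoff: -£100.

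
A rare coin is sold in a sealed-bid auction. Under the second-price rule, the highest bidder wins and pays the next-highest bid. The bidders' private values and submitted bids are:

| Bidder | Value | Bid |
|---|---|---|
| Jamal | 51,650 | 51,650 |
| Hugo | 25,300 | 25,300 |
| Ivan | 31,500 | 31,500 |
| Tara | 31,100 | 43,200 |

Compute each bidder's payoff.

Ordered from highest: Jamal 51,650; Tara 43,200; Ivan 31,500; Hugo 25,300.
Jamal has the top bid and wins; the price is the second-highest bid, 43,200.
Jamal's payoff = 51,650 − 43,200 = 8,450. All other bidders lose, so their payoff is 0.

Payoffs: Jamal 8,450, Hugo 0, Ivan 0, Tara 0.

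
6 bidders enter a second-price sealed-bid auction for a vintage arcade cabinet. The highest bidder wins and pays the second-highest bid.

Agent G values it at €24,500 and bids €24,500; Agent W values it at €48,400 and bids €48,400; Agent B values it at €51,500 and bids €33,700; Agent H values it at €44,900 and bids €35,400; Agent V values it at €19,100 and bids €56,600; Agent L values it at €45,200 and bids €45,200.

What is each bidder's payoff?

Bids in descending order: Agent V €56,600; Agent W €48,400; Agent L €45,200; Agent H €35,400; Agent B €33,700; Agent G €24,500.
Agent V has the top bid and wins; the price is the second-highest bid, €48,400.
Agent V's payoff = €19,100 − €48,400 = -€29,300. All other bidders lose, so their payoff is 0.

Payoffs: Agent G €0, Agent W €0, Agent B €0, Agent H €0, Agent V -€29,300, Agent L €0.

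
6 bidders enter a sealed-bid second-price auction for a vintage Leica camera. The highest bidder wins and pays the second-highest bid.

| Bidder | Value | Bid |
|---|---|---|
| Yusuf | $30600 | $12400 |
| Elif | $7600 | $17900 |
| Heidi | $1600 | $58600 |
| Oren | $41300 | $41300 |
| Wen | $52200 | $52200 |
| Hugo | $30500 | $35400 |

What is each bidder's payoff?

Yusuf $0, Elif $0, Heidi -$50600, Oren $0, Wen $0, Hugo $0.

Bids in descending order: Heidi $58600, then Wen $52200, then Oren $41300, then Hugo $35400, then Elif $17900, then Yusuf $12400.
Heidi has the top bid and wins; the price is the second-highest bid, $52200.
Heidi's payoff = $1600 − $52200 = -$50600. All other bidders lose, so their payoff is 0.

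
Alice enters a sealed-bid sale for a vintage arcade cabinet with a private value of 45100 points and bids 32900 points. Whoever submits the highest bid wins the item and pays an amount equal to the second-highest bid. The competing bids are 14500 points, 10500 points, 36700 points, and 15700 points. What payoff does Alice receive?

Highest competing bid: 36700 points.
Alice's bid 32900 points is not the highest, so Alice loses, pays nothing, and earns zero payoff.

Payoff = 0 points.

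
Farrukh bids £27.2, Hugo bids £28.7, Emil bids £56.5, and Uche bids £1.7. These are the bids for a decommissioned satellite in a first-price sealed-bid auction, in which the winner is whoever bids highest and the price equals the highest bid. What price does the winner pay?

Sorted high to low: Emil £56.5 > Hugo £28.7 > Farrukh £27.2 > Uche £1.7.
Emil is the highest bidder, so Emil wins.
Under the first-price rule, the price is the highest bid: £56.5.

Price paid: £56.5.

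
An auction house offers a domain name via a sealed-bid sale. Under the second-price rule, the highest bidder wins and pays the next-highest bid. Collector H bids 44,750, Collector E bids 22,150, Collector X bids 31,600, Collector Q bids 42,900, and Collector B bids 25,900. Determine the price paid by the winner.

Bids in descending order: Collector H 44,750 > Collector Q 42,900 > Collector X 31,600 > Collector B 25,900 > Collector E 22,150.
Collector H has the highest bid, so Collector H wins.
The second-highest bid is 42,900, so that is what Collector H pays.

The winner pays 42,900.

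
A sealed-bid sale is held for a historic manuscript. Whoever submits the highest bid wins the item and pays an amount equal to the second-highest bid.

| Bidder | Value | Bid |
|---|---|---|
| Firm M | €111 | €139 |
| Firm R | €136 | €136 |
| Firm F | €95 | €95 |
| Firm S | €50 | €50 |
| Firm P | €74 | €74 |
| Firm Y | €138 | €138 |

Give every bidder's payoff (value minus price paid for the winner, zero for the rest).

Payoffs: Firm M -€27, Firm R €0, Firm F €0, Firm S €0, Firm P €0, Firm Y €0.

Ranking the bids: Firm M €139; Firm Y €138; Firm R €136; Firm F €95; Firm P €74; Firm S €50.
Firm M has the top bid and wins; the price is the second-highest bid, €138.
Firm M's payoff = €111 − €138 = -€27. All other bidders lose, so their payoff is 0.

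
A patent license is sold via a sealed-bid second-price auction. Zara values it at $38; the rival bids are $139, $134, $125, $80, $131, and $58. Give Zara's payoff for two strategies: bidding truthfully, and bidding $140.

Truthful: $0; alternative: -$101.

The highest competing bid is $139.
Bidding truthfully at $38: the top bid is $139 (a rival), so Zara loses. Payoff = $0.
Bidding $140: Zara has the top bid, wins, and pays the second-highest bid $139. Payoff = $38 − $139 = -$101.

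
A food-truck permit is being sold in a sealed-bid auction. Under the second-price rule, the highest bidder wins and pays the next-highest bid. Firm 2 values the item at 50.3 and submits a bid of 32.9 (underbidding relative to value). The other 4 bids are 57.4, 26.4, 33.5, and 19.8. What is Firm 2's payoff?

0.0

Highest competing bid: 57.4.
Firm 2's bid 32.9 is not the highest, so Firm 2 loses, pays nothing, and earns zero payoff.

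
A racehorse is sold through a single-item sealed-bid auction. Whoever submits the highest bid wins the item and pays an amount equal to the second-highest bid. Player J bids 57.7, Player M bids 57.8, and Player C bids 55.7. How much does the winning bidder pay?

The winner pays 57.7.

Bids in descending order: Player M 57.8 > Player J 57.7 > Player C 55.7.
Player M has the highest bid, so Player M wins.
The second-highest bid is 57.7, so that is what Player M pays.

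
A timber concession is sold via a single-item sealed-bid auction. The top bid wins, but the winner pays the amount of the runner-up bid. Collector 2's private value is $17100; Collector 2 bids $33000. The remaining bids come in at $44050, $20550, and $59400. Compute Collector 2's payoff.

Highest competing bid: $59400.
Collector 2's bid $33000 is not the highest, so Collector 2 loses, pays nothing, and earns zero payoff.

The bidder's payoff: $0.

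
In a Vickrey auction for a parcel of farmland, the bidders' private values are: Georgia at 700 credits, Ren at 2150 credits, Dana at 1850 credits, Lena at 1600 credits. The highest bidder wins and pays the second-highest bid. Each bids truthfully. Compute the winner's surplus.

Winner's surplus: 300 credits.

Sorted high to low: Ren 2150 credits > Dana 1850 credits > Lena 1600 credits > Georgia 700 credits.
Ren wins with the top bid and pays the second-highest, 1850 credits.
Surplus = 2150 credits − 1850 credits = 300 credits.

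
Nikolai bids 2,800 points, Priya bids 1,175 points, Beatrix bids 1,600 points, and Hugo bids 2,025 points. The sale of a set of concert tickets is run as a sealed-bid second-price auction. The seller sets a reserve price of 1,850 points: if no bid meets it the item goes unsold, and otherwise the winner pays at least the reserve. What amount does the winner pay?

2,025 points

Ranking the bids: Nikolai 2,800 points > Hugo 2,025 points > Beatrix 1,600 points > Priya 1,175 points.
Nikolai has the highest bid, so Nikolai wins.
The second-highest bid is 2,025 points, which exceeds the reserve, so that sets the price.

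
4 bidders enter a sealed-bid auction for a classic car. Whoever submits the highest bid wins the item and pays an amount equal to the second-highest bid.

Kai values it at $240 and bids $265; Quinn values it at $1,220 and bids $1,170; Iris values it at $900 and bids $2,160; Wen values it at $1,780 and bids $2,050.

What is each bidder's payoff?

Ranking the bids: Iris $2,160, then Wen $2,050, then Quinn $1,170, then Kai $265.
Iris has the top bid and wins; the price is the second-highest bid, $2,050.
Iris's payoff = $900 − $2,050 = -$1,150. All other bidders lose, so their payoff is 0.

Payoffs: Kai $0, Quinn $0, Iris -$1,150, Wen $0.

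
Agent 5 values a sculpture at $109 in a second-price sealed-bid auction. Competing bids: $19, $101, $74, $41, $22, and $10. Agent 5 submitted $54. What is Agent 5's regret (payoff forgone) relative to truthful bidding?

The highest competing bid is $101.
Bidding truthfully at $109: Agent 5 has the top bid, wins, and pays the second-highest bid $101. Payoff = $109 − $101 = $8.
Bidding $54: the top bid is $101 (a rival), so Agent 5 loses. Payoff = $0.
Regret = truthful payoff − actual payoff = $8 − $0 = $8.

Payoff forgone: $8.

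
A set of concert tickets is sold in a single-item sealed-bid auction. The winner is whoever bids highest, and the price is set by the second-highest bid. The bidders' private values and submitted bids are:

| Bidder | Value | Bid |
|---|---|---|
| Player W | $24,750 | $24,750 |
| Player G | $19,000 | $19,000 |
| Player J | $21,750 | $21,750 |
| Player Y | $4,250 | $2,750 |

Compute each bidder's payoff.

Bids in descending order: Player W $24,750, then Player J $21,750, then Player G $19,000, then Player Y $2,750.
Player W has the top bid and wins; the price is the second-highest bid, $21,750.
Player W's payoff = $24,750 − $21,750 = $3,000. All other bidders lose, so their payoff is 0.

Payoffs: Player W $3,000, Player G $0, Player J $0, Player Y $0.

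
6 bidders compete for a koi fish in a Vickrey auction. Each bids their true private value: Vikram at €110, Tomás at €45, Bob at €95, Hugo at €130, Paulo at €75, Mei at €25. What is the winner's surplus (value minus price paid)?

€20

Bids in descending order: Hugo €130, then Vikram €110, then Bob €95, then Paulo €75, then Tomás €45, then Mei €25.
Hugo wins with the top bid and pays the second-highest, €110.
Surplus = €130 − €110 = €20.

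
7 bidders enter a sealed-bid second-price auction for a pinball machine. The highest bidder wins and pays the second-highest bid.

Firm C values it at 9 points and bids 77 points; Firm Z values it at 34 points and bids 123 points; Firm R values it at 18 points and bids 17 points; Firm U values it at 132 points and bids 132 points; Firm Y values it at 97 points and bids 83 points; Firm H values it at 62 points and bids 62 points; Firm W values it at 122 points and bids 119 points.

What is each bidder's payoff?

Firm C 0 points, Firm Z 0 points, Firm R 0 points, Firm U 9 points, Firm Y 0 points, Firm H 0 points, Firm W 0 points.

Ordered from highest: Firm U 132 points > Firm Z 123 points > Firm W 119 points > Firm Y 83 points > Firm C 77 points > Firm H 62 points > Firm R 17 points.
Firm U has the top bid and wins; the price is the second-highest bid, 123 points.
Firm U's payoff = 132 points − 123 points = 9 points. All other bidders lose, so their payoff is 0.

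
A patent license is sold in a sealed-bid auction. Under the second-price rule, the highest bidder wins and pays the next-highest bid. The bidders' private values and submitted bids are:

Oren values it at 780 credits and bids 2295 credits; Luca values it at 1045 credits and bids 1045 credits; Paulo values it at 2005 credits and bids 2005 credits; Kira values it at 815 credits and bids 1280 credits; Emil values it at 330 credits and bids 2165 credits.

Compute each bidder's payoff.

Payoffs: Oren -1385 credits, Luca 0 credits, Paulo 0 credits, Kira 0 credits, Emil 0 credits.

Ordered from highest: Oren 2295 credits, then Emil 2165 credits, then Paulo 2005 credits, then Kira 1280 credits, then Luca 1045 credits.
Oren has the top bid and wins; the price is the second-highest bid, 2165 credits.
Oren's payoff = 780 credits − 2165 credits = -1385 credits. All other bidders lose, so their payoff is 0.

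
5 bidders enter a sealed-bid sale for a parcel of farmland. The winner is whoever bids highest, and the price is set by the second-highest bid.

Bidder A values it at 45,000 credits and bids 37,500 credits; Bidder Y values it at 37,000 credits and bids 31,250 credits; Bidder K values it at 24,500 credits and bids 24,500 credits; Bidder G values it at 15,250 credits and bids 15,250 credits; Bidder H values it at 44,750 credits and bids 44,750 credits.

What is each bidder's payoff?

Ordered from highest: Bidder H 44,750 credits, then Bidder A 37,500 credits, then Bidder Y 31,250 credits, then Bidder K 24,500 credits, then Bidder G 15,250 credits.
Bidder H has the top bid and wins; the price is the second-highest bid, 37,500 credits.
Bidder H's payoff = 44,750 credits − 37,500 credits = 7,250 credits. All other bidders lose, so their payoff is 0.

Payoffs: Bidder A 0 credits, Bidder Y 0 credits, Bidder K 0 credits, Bidder G 0 credits, Bidder H 7,250 credits.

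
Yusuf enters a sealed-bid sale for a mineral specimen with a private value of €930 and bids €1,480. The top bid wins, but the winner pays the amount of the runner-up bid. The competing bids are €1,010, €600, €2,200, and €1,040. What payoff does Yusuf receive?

€0

Highest competing bid: €2,200.
Yusuf's bid €1,480 is not the highest, so Yusuf loses, pays nothing, and earns zero payoff.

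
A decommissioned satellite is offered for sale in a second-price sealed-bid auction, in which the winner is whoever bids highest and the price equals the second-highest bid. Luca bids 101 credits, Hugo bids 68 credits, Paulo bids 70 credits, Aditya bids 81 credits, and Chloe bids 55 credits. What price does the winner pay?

81 credits

Ranking the bids: Luca 101 credits > Aditya 81 credits > Paulo 70 credits > Hugo 68 credits > Chloe 55 credits.
Luca is the highest bidder, so Luca wins.
Under the second-price rule, the price is the second-highest bid: 81 credits.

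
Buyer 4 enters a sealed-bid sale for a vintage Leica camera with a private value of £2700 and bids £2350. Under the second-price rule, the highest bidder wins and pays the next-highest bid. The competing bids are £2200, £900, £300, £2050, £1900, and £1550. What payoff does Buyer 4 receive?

Payoff = £500.

Highest competing bid: £2200.
Buyer 4's bid £2350 is the highest overall, so Buyer 4 wins and pays the second-highest bid, £2200.
Payoff = value − price = £2700 − £2200 = £500.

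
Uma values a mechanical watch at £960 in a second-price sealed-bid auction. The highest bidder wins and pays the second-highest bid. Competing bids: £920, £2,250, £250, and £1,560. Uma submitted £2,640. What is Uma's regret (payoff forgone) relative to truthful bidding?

The highest competing bid is £2,250.
Bidding truthfully at £960: the top bid is £2,250 (a rival), so Uma loses. Payoff = £0.
Bidding £2,640: Uma has the top bid, wins, and pays the second-highest bid £2,250. Payoff = £960 − £2,250 = -£1,290.
Regret = truthful payoff − actual payoff = £0 − -£1,290 = £1,290.
This is the dominant-strategy logic: truthful bidding weakly beats any alternative.

Regret: £1,290.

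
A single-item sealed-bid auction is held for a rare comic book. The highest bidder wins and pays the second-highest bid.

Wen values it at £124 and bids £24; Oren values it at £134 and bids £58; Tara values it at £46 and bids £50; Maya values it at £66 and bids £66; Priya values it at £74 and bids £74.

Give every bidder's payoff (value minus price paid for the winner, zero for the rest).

Payoffs: Wen £0, Oren £0, Tara £0, Maya £0, Priya £8.

Bids in descending order: Priya £74; Maya £66; Oren £58; Tara £50; Wen £24.
Priya has the top bid and wins; the price is the second-highest bid, £66.
Priya's payoff = £74 − £66 = £8. All other bidders lose, so their payoff is 0.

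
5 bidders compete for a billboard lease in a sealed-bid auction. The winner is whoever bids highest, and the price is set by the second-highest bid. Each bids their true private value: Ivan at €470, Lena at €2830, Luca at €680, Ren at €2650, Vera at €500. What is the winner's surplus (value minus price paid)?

Ranking the bids: Lena €2830; Ren €2650; Luca €680; Vera €500; Ivan €470.
Lena wins with the top bid and pays the second-highest, €2650.
Surplus = €2830 − €2650 = €180.

Winner's surplus: €180.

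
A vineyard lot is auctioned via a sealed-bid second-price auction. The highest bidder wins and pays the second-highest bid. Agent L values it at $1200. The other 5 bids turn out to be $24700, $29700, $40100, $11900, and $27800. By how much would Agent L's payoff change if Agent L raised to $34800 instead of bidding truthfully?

The highest competing bid is $40100.
Bidding truthfully at $1200: the top bid is $40100 (a rival), so Agent L loses. Payoff = $0.
Bidding $34800: the top bid is $40100 (a rival), so Agent L loses. Payoff = $0.
Change = $0 − $0 = $0.

Payoff change: $0.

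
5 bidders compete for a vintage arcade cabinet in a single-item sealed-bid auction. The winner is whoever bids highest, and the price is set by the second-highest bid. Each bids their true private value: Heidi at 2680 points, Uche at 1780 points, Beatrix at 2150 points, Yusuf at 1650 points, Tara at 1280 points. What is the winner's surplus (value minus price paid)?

Surplus = 530 points.

Sorted high to low: Heidi 2680 points, then Beatrix 2150 points, then Uche 1780 points, then Yusuf 1650 points, then Tara 1280 points.
Heidi wins with the top bid and pays the second-highest, 2150 points.
Surplus = 2680 points − 2150 points = 530 points.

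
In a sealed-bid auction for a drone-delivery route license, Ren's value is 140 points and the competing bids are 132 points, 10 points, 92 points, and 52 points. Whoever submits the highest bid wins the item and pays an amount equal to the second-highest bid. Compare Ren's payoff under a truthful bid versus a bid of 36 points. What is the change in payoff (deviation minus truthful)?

The highest competing bid is 132 points.
Bidding truthfully at 140 points: Ren has the top bid, wins, and pays the second-highest bid 132 points. Payoff = 140 points − 132 points = 8 points.
Bidding 36 points: the top bid is 132 points (a rival), so Ren loses. Payoff = 0 points.
Change = 0 points − 8 points = -8 points.
Deviating from a truthful bid can only lose payoff in a second-price auction — never gain.

Change in payoff: -8 points.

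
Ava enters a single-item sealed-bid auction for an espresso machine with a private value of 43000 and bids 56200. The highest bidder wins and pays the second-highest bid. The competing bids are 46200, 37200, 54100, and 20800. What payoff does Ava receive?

Payoff = -11100.

Highest competing bid: 54100.
Ava's bid 56200 is the highest overall, so Ava wins and pays the second-highest bid, 54100.
Payoff = value − price = 43000 − 54100 = -11100.
Overbidding won the item at a price above value — truthful bidding would have avoided this loss.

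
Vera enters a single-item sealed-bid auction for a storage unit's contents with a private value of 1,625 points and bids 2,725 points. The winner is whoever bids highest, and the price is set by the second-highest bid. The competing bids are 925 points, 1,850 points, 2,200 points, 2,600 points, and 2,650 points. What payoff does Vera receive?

Highest competing bid: 2,650 points.
Vera's bid 2,725 points is the highest overall, so Vera wins and pays the second-highest bid, 2,650 points.
Payoff = value − price = 1,625 points − 2,650 points = -1,025 points.
Overbidding won the item at a price above value — truthful bidding would have avoided this loss.

Vera's payoff: -1,025 points.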